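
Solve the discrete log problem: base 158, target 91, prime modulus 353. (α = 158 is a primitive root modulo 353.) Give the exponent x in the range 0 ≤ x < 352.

332

Baby-step giant-step with m = ceil(sqrt(352)) = 19.
Baby table (158^j mod 353 for j=0..18):
  0:1  1:158  2:254  3:243  4:270  5:300  6:98  7:305
  8:182  9:163  10:338  11:101  12:73  13:238  14:186  15:89
  16:295  17:14  18:94
Giant step factor: 158^(-19) ≡ 258 (mod 353).
Scan 91·258^i mod 353 for i = 0, 1, …:
  i=0: 91   i=1: 180   i=2: 197   i=3: 347
  i=4: 217   i=5: 212   i=6: 334   i=7: 40
  i=8: 83   i=9: 234     …   i=16: 2
  i=17: 163
Match at i=17, j=9: x = 17·19 + 9 = 332.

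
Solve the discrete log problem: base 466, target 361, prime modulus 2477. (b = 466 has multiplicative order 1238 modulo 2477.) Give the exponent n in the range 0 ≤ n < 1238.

474

Baby-step giant-step with m = ceil(sqrt(1238)) = 36.
Baby table (466^j mod 2477 for j=0..35):
  0:1  1:466  2:1657  3:1815  4:1133  5:377  6:2292  7:485
  8:603  9:1097  10:940  11:2088  12:2024  13:1924  14:2387  15:169
  16:1967  17:132  18:2064  19:748  20:1788  21:936  22:224  23:350
  24:2095  25:332  26:1138  27:230  28:669  29:2129  30:1314  31:505
  32:15  33:2036  34:85  35:2455
Giant step factor: 466^(-36) ≡ 36 (mod 2477).
Scan 361·36^i mod 2477 for i = 0, 1, …:
  i=0: 361   i=1: 611   i=2: 2180   i=3: 1693
  i=4: 1500   i=5: 1983   i=6: 2032   i=7: 1319
  i=8: 421   i=9: 294   i=10: 676   i=11: 2043
  i=12: 1715   i=13: 2292
Match at i=13, j=6: n = 13·36 + 6 = 474.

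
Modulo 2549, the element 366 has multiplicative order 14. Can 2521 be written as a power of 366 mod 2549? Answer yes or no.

⟨366⟩ has order 14; its elements mod 2549 are {1, 366, 430, 658, 1141, 1177, 1222, 1327, 1372, 1408, 1891, 2119, 2183, 2548}.
2521 is not in this set.

no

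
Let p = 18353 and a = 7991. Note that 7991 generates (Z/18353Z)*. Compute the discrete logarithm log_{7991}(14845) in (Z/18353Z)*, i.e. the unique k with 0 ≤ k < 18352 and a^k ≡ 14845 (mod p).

13336

Baby-step giant-step with m = ceil(sqrt(18352)) = 136.
Baby table (7991^j mod 18353 for j=0..135):
  0:1  1:7991  2:5994  3:15077  4:11215  5:1366  6:14024  7:2366
  8:3116  9:13288  10:12303  11:14605  12:1828  13:16913  14:291  15:12903
  16:719  17:1040  18:15084  19:12093  20:6618  21:9445  22:7459  23:12678
  24:1338  25:10512  26:18064  27:3079  28:11269  29:10761  30:7346  31:8992
  32:3077  33:13640  34:17126  35:13898  36:4915  37:345  38:3945  39:12394
  40:7666  41:15045  42:12445  43:11441  44:8738  45:10546  46:14463  47:4992
  48:10003  49:6658  50:17084  51:8630  52:10109  53:9466  54:10093  55:10081
  56:5954  57:7438  58:10044  59:3935  60:5896  61:2785  62:11099  63:10413
  64:16134  65:15322  66:5239  67:1656  68:583  69:15444  70:7432  71:17157
  72:4677  73:7199  74:8907  75:2903  76:18034  77:1938  78:14979  79:17276
  80:1250  81:4718  82:4476  83:16072  84:15411  85:671  86:2885  87:2667
  88:4164  89:535  90:17289  91:13368  92:9228  93:16947  94:15043  95:14816
  96:17806  97:15290  98:6469  99:11731  100:13650  101:5271  102:426  103:8861
  104:2377  105:17605  106:5810  107:12973  108:9499  109:16854  110:6000  111:7964
  112:10473  113:63  114:7902  115:10562  116:13848  117:9131  118:12646  119:2568
  120:2234  121:12778  122:11259  123:4263  124:2465  125:5046  126:1045  127:18333
  128:5357  129:8591  130:10461  131:14289  132:9386  133:13168  134:7739  135:11092
Giant step factor: 7991^(-136) ≡ 10034 (mod 18353).
Scan 14845·10034^i mod 18353 for i = 0, 1, …:
  i=0: 14845   i=1: 1782   i=2: 4766   i=3: 12479
  i=4: 10120   i=5: 15284   i=6: 1988   i=7: 16234
  i=8: 9081   i=9: 14462     …   i=97: 15906
  i=98: 3116
Match at i=98, j=8: k = 98·136 + 8 = 13336.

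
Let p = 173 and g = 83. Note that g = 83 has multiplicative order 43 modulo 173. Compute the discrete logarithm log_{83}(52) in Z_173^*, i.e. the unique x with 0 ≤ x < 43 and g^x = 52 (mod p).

38

Baby-step giant-step with m = ceil(sqrt(43)) = 7.
Baby table (83^j mod 173 for j=0..6):
  0:1  1:83  2:142  3:22  4:96  5:10  6:138
Giant step factor: 83^(-7) ≡ 149 (mod 173).
Scan 52·149^i mod 173 for i = 0, 1, …:
  i=0: 52   i=1: 136   i=2: 23   i=3: 140
  i=4: 100   i=5: 22
Match at i=5, j=3: x = 5·7 + 3 = 38.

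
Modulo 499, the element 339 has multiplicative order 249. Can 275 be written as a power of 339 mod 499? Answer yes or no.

no

275 ∈ ⟨339⟩ iff 275^249 ≡ 1 (mod 499), since |⟨339⟩| = 249.
275^249 mod 499 = 498.
Since 498 ≠ 1, 275 does not lie in the subgroup.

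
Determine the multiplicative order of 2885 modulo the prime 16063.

The order of 2885 must divide p − 1 = 16062 = 2 · 3 · 2677.
Divisors: 1, 2, 3, 6, 2677, 5354, 8031, 16062.
Check each in increasing order: 2885^1 ≡ 2885;  2885^2 ≡ 2591;  2885^3 ≡ 5740;  2885^6 ≡ 2387;  2885^2677 ≡ 12508;  2885^5354 ≡ 12507;  2885^8031 ≡ 16062;  2885^16062 ≡ 1.
Smallest exponent giving 1 is 16062.

16062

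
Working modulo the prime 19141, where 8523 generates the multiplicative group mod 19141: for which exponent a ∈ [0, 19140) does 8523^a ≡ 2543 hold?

Baby-step giant-step with m = ceil(sqrt(19140)) = 139.
Baby table (8523^j mod 19141 for j=0..138):
  0:1  1:8523  2:1434  3:10024  4:8269  5:18666  6:9467  7:7926
  8:4709  9:15271  10:15074  11:1310  12:5927  13:2722  14:714  15:17725
  16:9403  17:17543  18:8638  19:5388  20:2665  21:12569  22:12551  23:12265
  24:5594  25:16572  26:1717  27:10267  28:12130  29:3449  30:14392  31:7488
  32:4130  33:18832  34:7851  35:16278  36:3426  37:9773  38:12788  39:3270
  40:914  41:18776  42:9088  43:12538  44:16312  45:6093  46:1106  47:9066
  48:16442  49:3905  50:15257  51:10598  52:375  53:18719  54:1802  55:7364
  56:33  57:13285  58:9040  59:5395  60:4903  61:3466  62:6155  63:12725
  64:2269  65:6277  66:18917  67:4948  68:4181  69:13262  70:4421  71:10695
  72:4043  73:4689  74:17080  75:5535  76:11381  77:12816  78:12222  79:2784
  80:12333  81:10928  82:18379  83:13414  84:17470  85:18112  86:15552  87:17412
  88:2303  89:8944  90:10250  91:1226  92:17353  93:16253  94:902  95:12205
  96:11021  97:7096  98:12789  99:11793  100:2348  101:9659  102:17357  103:12063
  104:6638  105:14019  106:5815  107:5196  108:12375  109:5215  110:2043  111:13320
  112:1089  113:17303  114:11205  115:5766  116:8671  117:18673  118:11705  119:17964
  120:17454  121:15731  122:11749  123:10156  124:3986  125:16544  126:11906  127:8397
  128:18573  129:1609  130:8551  131:10386  132:11894  133:1826  134:1365  135:15308
  136:5028  137:16086  138:13136
Giant step factor: 8523^(-139) ≡ 16601 (mod 19141).
Scan 2543·16601^i mod 19141 for i = 0, 1, …:
  i=0: 2543   i=1: 10438   i=2: 16906   i=3: 11164
  i=4: 10402   i=5: 12641   i=6: 10458   i=7: 4388
  i=8: 13683   i=9: 5236     …   i=66: 3445
  i=67: 16278
Match at i=67, j=35: a = 67·139 + 35 = 9348.

9348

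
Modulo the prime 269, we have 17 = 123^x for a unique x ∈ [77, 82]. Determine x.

Compute 123^77 mod 269 = 10, then multiply by 123 repeatedly:
  123^77=10  123^78=154  123^79=112  123^80=57  123^81=17
Found 17 at exponent 81.

81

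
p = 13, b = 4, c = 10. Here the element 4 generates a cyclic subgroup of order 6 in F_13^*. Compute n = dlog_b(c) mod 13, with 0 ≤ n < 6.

5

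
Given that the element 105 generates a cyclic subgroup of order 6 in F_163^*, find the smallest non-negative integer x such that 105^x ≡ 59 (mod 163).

5

Successive powers of 105 modulo 163:
  105^0=1  105^1=105  105^2=104  105^3=162  105^4=58  105^5=59
So 105^5 ≡ 59 (mod 163), giving x = 5.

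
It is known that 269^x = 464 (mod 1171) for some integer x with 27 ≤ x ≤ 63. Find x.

Compute 269^27 mod 1171 = 874, then multiply by 269 repeatedly:
  269^27=874  269^28=906  269^29=146  269^30=631  269^31=1115
  269^32=159  269^33=615  269^34=324  269^35=502  269^36=373
  269^37=802  269^38=274  269^39=1104  269^40=713  269^41=924
  269^42=304  269^43=977  269^44=509  269^45=1085  269^46=286
  269^47=819  269^48=163  269^49=520  269^50=531  269^51=1148
  269^52=839  269^53=859  269^54=384  269^55=248  269^56=1136
  269^57=1124  269^58=238  269^59=788  269^60=21  269^61=965
  269^62=794  269^63=464
Found 464 at exponent 63.

63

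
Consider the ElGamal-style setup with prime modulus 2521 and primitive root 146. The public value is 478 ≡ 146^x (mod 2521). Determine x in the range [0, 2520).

1749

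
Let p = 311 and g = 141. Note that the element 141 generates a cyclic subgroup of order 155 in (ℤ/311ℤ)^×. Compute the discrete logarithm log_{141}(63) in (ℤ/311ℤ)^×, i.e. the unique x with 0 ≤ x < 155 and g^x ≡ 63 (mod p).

Baby-step giant-step with m = ceil(sqrt(155)) = 13.
Baby table (141^j mod 311 for j=0..12):
  0:1  1:141  2:288  3:178  4:218  5:260  6:273  7:240
  8:252  9:78  10:113  11:72  12:200
Giant step factor: 141^(-13) ≡ 117 (mod 311).
Scan 63·117^i mod 311 for i = 0, 1, …:
  i=0: 63   i=1: 218
Match at i=1, j=4: x = 1·13 + 4 = 17.

17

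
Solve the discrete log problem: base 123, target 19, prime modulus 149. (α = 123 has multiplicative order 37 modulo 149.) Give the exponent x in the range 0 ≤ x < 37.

Successive powers of 123 modulo 149:
  123^0=1  123^1=123  123^2=80  123^3=6  123^4=142  123^5=33
  123^6=36  123^7=107  123^8=49  123^9=67  123^10=46  123^11=145
  123^12=104  123^13=127  123^14=125  123^15=28  123^16=17  123^17=5
  123^18=19
So 123^18 ≡ 19 (mod 149), giving x = 18.

18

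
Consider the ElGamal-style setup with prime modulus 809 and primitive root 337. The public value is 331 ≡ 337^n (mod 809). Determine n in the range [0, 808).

Baby-step giant-step with m = ceil(sqrt(808)) = 29.
Baby table (337^j mod 809 for j=0..28):
  0:1  1:337  2:309  3:581  4:19  5:740  6:208  7:522
  8:361  9:307  10:716  11:210  12:387  13:170  14:660  15:754
  16:72  17:803  18:405  19:573  20:559  21:695  22:414  23:370
  24:104  25:261  26:585  27:558  28:358
Giant step factor: 337^(-29) ≡ 470 (mod 809).
Scan 331·470^i mod 809 for i = 0, 1, …:
  i=0: 331   i=1: 242   i=2: 480   i=3: 698
  i=4: 415   i=5: 81   i=6: 47   i=7: 247
  i=8: 403   i=9: 104
Match at i=9, j=24: n = 9·29 + 24 = 285.

285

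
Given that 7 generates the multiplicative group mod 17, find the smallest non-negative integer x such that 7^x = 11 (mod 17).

5

Successive powers of 7 modulo 17:
  7^0=1  7^1=7  7^2=15  7^3=3  7^4=4  7^5=11
So 7^5 ≡ 11 (mod 17), giving x = 5.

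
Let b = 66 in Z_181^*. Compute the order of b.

The order of 66 must divide p − 1 = 180 = 2^2 · 3^2 · 5.
Divisors: 1, 2, 3, 4, 5, 6, 9, 10, 12, 15, 18, 20, 30, 36, 45, 60, 90, 180.
Check each in increasing order: 66^1 ≡ 66;  66^2 ≡ 12;  66^3 ≡ 68;  66^4 ≡ 144;  66^5 ≡ 92;  66^6 ≡ 99;  66^9 ≡ 35;  66^10 ≡ 138;  66^12 ≡ 27;  66^15 ≡ 26;  66^18 ≡ 139;  66^20 ≡ 39;  66^30 ≡ 133;  66^36 ≡ 135;  66^45 ≡ 19;  66^60 ≡ 132;  66^90 ≡ 180;  66^180 ≡ 1.
Smallest exponent giving 1 is 180.

180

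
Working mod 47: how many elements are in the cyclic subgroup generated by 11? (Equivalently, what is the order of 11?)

46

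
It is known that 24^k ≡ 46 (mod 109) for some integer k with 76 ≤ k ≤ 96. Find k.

90

Compute 24^76 mod 109 = 81, then multiply by 24 repeatedly:
  24^76=81  24^77=91  24^78=4  24^79=96  24^80=15
  24^81=33  24^82=29  24^83=42  24^84=27  24^85=103
  24^86=74  24^87=32  24^88=5  24^89=11  24^90=46
Found 46 at exponent 90.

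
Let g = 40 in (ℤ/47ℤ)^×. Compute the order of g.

The order of 40 must divide p − 1 = 46 = 2 · 23.
Divisors: 1, 2, 23, 46.
Check each in increasing order: 40^1 ≡ 40;  40^2 ≡ 2;  40^23 ≡ 46;  40^46 ≡ 1.
Smallest exponent giving 1 is 46.

46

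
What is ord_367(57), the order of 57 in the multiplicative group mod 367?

The order of 57 must divide p − 1 = 366 = 2 · 3 · 61.
Divisors: 1, 2, 3, 6, 61, 122, 183, 366.
Check each in increasing order: 57^1 ≡ 57;  57^2 ≡ 313;  57^3 ≡ 225;  57^6 ≡ 346;  57^61 ≡ 283;  57^122 ≡ 83;  57^183 ≡ 1.
Smallest exponent giving 1 is 183.

183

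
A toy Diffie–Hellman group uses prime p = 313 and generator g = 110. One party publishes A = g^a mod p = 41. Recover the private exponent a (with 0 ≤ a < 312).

Baby-step giant-step with m = ceil(sqrt(312)) = 18.
Baby table (110^j mod 313 for j=0..17):
  0:1  1:110  2:206  3:124  4:181  5:191  6:39  7:221
  8:209  9:141  10:173  11:250  12:269  13:168  14:13  15:178
  16:174  17:47
Giant step factor: 110^(-18) ≡ 114 (mod 313).
Scan 41·114^i mod 313 for i = 0, 1, …:
  i=0: 41   i=1: 292   i=2: 110
Match at i=2, j=1: a = 2·18 + 1 = 37.

37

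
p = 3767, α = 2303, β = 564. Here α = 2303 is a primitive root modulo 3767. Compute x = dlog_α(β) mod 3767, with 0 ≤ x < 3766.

3067

Baby-step giant-step with m = ceil(sqrt(3766)) = 62.
Baby table (2303^j mod 3767 for j=0..61):
  0:1  1:2303  2:3640  3:1345  4:1061  5:2467  6:865  7:3119
  8:3155  9:3189  10:2384  11:1833  12:2359  13:763  14:1767  15:1041
  16:1611  17:3405  18:2588  19:770  20:2820  21:152  22:3492  23:3298
  24:1022  25:3058  26:2051  27:3402  28:3213  29:1151  30:2552  31:736
  32:3625  33:703  34:2966  35:1127  36:18  37:17  38:1481  39:1608
  40:263  41:2969  42:502  43:3404  44:285  45:897  46:1475  47:2858
  48:1025  49:2433  50:1670  51:3670  52:2629  53:1018  54:1380  55:2559
  56:1789  57:2736  58:2584  59:2859  60:3328  61:2306
Giant step factor: 2303^(-62) ≡ 1077 (mod 3767).
Scan 564·1077^i mod 3767 for i = 0, 1, …:
  i=0: 564   i=1: 941   i=2: 134   i=3: 1172
  i=4: 299   i=5: 1828   i=6: 2382   i=7: 87
  i=8: 3291   i=9: 3427     …   i=48: 858
  i=49: 1151
Match at i=49, j=29: x = 49·62 + 29 = 3067.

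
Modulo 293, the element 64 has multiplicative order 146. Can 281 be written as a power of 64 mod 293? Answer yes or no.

no

281 ∈ ⟨64⟩ iff 281^146 ≡ 1 (mod 293), since |⟨64⟩| = 146.
281^146 mod 293 = 292.
Since 292 ≠ 1, 281 does not lie in the subgroup.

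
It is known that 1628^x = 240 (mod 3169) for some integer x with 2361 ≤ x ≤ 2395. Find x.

Compute 1628^2361 mod 3169 = 175, then multiply by 1628 repeatedly:
  1628^2361=175  1628^2362=2859  1628^2363=2360  1628^2364=1252  1628^2365=589
  1628^2366=1854  1628^2367=1424  1628^2368=1733  1628^2369=914  1628^2370=1731
  1628^2371=827  1628^2372=2700  1628^2373=197  1628^2374=647  1628^2375=1208
  1628^2376=1844  1628^2377=989  1628^2378=240
Found 240 at exponent 2378.

2378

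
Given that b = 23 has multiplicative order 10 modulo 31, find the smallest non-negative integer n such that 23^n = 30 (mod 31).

5

Successive powers of 23 modulo 31:
  23^0=1  23^1=23  23^2=2  23^3=15  23^4=4  23^5=30
So 23^5 ≡ 30 (mod 31), giving n = 5.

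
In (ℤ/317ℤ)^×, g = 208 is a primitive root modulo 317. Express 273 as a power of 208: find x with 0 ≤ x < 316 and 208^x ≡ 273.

Baby-step giant-step with m = ceil(sqrt(316)) = 18.
Baby table (208^j mod 317 for j=0..17):
  0:1  1:208  2:152  3:233  4:280  5:229  6:82  7:255
  8:101  9:86  10:136  11:75  12:67  13:305  14:40  15:78
  16:57  17:127
Giant step factor: 208^(-18) ≡ 157 (mod 317).
Scan 273·157^i mod 317 for i = 0, 1, …:
  i=0: 273   i=1: 66   i=2: 218   i=3: 307
  i=4: 15   i=5: 136
Match at i=5, j=10: x = 5·18 + 10 = 100.

100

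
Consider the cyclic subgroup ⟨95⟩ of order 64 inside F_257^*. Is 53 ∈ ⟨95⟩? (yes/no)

no

53 ∈ ⟨95⟩ iff 53^64 ≡ 1 (mod 257), since |⟨95⟩| = 64.
53^64 mod 257 = 241.
Since 241 ≠ 1, 53 does not lie in the subgroup.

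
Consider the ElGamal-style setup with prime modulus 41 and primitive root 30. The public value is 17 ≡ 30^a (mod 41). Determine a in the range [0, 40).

31

Successive powers of 30 modulo 41:
  30^0=1  30^1=30  30^2=39  30^3=22  30^4=4  30^5=38
  30^6=33  30^7=6  30^8=16  30^9=29  30^10=9  30^11=24
  30^12=23  30^13=34  30^14=36  30^15=14  30^16=10  30^17=13
  30^18=21  30^19=15  30^20=40  30^21=11  30^22=2  30^23=19
  30^24=37  30^25=3  30^26=8  30^27=35  30^28=25  30^29=12
  30^30=32  30^31=17
So 30^31 ≡ 17 (mod 41), giving a = 31.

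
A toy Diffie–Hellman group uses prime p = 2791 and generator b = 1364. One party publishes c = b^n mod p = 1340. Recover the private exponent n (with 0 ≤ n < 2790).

2730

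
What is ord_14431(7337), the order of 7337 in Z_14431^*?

The order of 7337 must divide p − 1 = 14430 = 2 · 3 · 5 · 13 · 37.
Divisors: 1, 2, 3, 5, 6, 10, 13, 15, 26, 30, 37, 39, 65, 74, 78, 111, 130, 185, 195, 222, 370, 390, 481, 555, 962, 1110, 1443, 2405, 2886, 4810, 7215, 14430.
Check each in increasing order: 7337^1 ≡ 7337;  7337^2 ≡ 3939;  7337^3 ≡ 9581;  7337^5 ≡ 2494;  7337^6 ≡ 14401;  7337^10 ≡ 275;  7337^13 ≡ 8333;  7337^15 ≡ 7593;  7337^26 ≡ 11348;  7337^30 ≡ 1804;  7337^37 ≡ 4956;  7337^39 ≡ 10972;  7337^65 ≡ 14019;  7337^74 ≡ 374;  7337^78 ≡ 1382;  7337^111 ≡ 6376;  7337^130 ≡ 11003;  7337^185 ≡ 3509;  7337^195 ≡ 12529;  7337^222 ≡ 1249;  7337^370 ≡ 3438;  7337^390 ≡ 9854;  7337^481 ≡ 14430;  7337^555 ≡ 14057;  7337^962 ≡ 1.
Smallest exponent giving 1 is 962.

962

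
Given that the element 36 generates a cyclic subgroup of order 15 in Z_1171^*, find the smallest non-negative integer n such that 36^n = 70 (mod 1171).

12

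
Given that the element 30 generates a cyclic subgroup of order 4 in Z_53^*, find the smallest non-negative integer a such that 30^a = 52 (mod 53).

2

Successive powers of 30 modulo 53:
  30^0=1  30^1=30  30^2=52
So 30^2 ≡ 52 (mod 53), giving a = 2.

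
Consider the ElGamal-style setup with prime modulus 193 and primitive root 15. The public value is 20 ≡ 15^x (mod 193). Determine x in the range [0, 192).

Baby-step giant-step with m = ceil(sqrt(192)) = 14.
Baby table (15^j mod 193 for j=0..13):
  0:1  1:15  2:32  3:94  4:59  5:113  6:151  7:142
  8:7  9:105  10:31  11:79  12:27  13:19
Giant step factor: 15^(-14) ≡ 107 (mod 193).
Scan 20·107^i mod 193 for i = 0, 1, …:
  i=0: 20   i=1: 17   i=2: 82   i=3: 89
  i=4: 66   i=5: 114   i=6: 39   i=7: 120
  i=8: 102   i=9: 106   i=10: 148   i=11: 10
  i=12: 105
Match at i=12, j=9: x = 12·14 + 9 = 177.

177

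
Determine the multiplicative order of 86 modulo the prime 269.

268

The order of 86 must divide p − 1 = 268 = 2^2 · 67.
Divisors: 1, 2, 4, 67, 134, 268.
Check each in increasing order: 86^1 ≡ 86;  86^2 ≡ 133;  86^4 ≡ 204;  86^67 ≡ 82;  86^134 ≡ 268;  86^268 ≡ 1.
Smallest exponent giving 1 is 268.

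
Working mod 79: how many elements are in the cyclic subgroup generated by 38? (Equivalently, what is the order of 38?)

13

The order of 38 must divide p − 1 = 78 = 2 · 3 · 13.
Divisors: 1, 2, 3, 6, 13, 26, 39, 78.
Check each in increasing order: 38^1 ≡ 38;  38^2 ≡ 22;  38^3 ≡ 46;  38^6 ≡ 62;  38^13 ≡ 1.
Smallest exponent giving 1 is 13.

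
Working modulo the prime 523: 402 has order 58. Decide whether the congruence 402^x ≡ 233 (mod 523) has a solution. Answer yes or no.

233 ∈ ⟨402⟩ iff 233^58 ≡ 1 (mod 523), since |⟨402⟩| = 58.
233^58 mod 523 = 217.
Since 217 ≠ 1, 233 does not lie in the subgroup.

no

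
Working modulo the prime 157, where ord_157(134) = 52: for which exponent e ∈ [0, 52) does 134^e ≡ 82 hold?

Baby-step giant-step with m = ceil(sqrt(52)) = 8.
Baby table (134^j mod 157 for j=0..7):
  0:1  1:134  2:58  3:79  4:67  5:29  6:118  7:112
Giant step factor: 134^(-8) ≡ 130 (mod 157).
Scan 82·130^i mod 157 for i = 0, 1, …:
  i=0: 82   i=1: 141   i=2: 118
Match at i=2, j=6: e = 2·8 + 6 = 22.

22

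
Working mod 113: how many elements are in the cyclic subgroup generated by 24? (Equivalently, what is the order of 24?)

112

The order of 24 must divide p − 1 = 112 = 2^4 · 7.
Divisors: 1, 2, 4, 7, 8, 14, 16, 28, 56, 112.
Check each in increasing order: 24^1 ≡ 24;  24^2 ≡ 11;  24^4 ≡ 8;  24^7 ≡ 78;  24^8 ≡ 64;  24^14 ≡ 95;  24^16 ≡ 28;  24^28 ≡ 98;  24^56 ≡ 112;  24^112 ≡ 1.
Smallest exponent giving 1 is 112.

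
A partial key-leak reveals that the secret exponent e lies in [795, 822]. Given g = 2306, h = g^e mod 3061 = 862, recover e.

Compute 2306^795 mod 3061 = 1427, then multiply by 2306 repeatedly:
  2306^795=1427  2306^796=87  2306^797=1657  2306^798=914  2306^799=1716
  2306^800=2284  2306^801=1984  2306^802=1970  2306^803=296  2306^804=3034
  2306^805=2019  2306^806=33  2306^807=2634  2306^808=980  2306^809=862
Found 862 at exponent 809.

809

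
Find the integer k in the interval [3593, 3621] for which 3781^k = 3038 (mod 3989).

3594

Compute 3781^3593 mod 3989 = 1021, then multiply by 3781 repeatedly:
  3781^3593=1021  3781^3594=3038
Found 3038 at exponent 3594.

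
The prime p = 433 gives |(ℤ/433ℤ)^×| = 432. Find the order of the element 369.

The order of 369 must divide p − 1 = 432 = 2^4 · 3^3.
Divisors: 1, 2, 3, 4, 6, 8, 9, 12, 16, 18, 24, 27, 36, 48, 54, 72, 108, 144, 216, 432.
Check each in increasing order: 369^1 ≡ 369;  369^2 ≡ 199;  369^3 ≡ 254;  369^4 ≡ 198;  369^6 ≡ 432;  369^8 ≡ 234;  369^9 ≡ 179;  369^12 ≡ 1.
Smallest exponent giving 1 is 12.

12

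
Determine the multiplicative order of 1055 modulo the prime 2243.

2242

The order of 1055 must divide p − 1 = 2242 = 2 · 19 · 59.
Divisors: 1, 2, 19, 38, 59, 118, 1121, 2242.
Check each in increasing order: 1055^1 ≡ 1055;  1055^2 ≡ 497;  1055^19 ≡ 178;  1055^38 ≡ 282;  1055^59 ≡ 766;  1055^118 ≡ 1333;  1055^1121 ≡ 2242;  1055^2242 ≡ 1.
Smallest exponent giving 1 is 2242.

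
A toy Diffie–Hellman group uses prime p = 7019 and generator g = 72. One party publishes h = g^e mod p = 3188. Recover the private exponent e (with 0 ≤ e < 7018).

6668

Baby-step giant-step with m = ceil(sqrt(7018)) = 84.
Baby table (72^j mod 7019 for j=0..83):
  0:1  1:72  2:5184  3:1241  4:5124  5:3940  6:2920  7:6689
  8:4316  9:1916  10:4591  11:659  12:5334  13:5022  14:3615  15:577
  16:6449  17:1074  18:119  19:1549  20:6243  21:280  22:6122  23:5606
  24:3549  25:2844  26:1217  27:3396  28:5866  29:1212  30:3036  31:1003
  32:2026  33:5492  34:2360  35:1464  36:123  37:1837  38:5922  39:5244
  40:5561  41:309  42:1191  43:1524  44:4443  45:4041  46:3173  47:3848
  48:3315  49:34  50:2448  51:781  52:80  53:5760  54:599  55:1014
  56:2818  57:6364  58:1973  59:1676  60:1349  61:5881  62:2292  63:3587
  64:5580  65:1677  66:1421  67:4046  68:3533  69:1692  70:2501  71:4597
  72:1091  73:1343  74:5449  75:6283  76:3160  77:2912  78:6113  79:4958
  80:6026  81:5713  82:4234  83:3031
Giant step factor: 72^(-84) ≡ 1430 (mod 7019).
Scan 3188·1430^i mod 7019 for i = 0, 1, …:
  i=0: 3188   i=1: 3509   i=2: 6304   i=3: 2324
  i=4: 3333   i=5: 289   i=6: 6168   i=7: 4376
  i=8: 3751   i=9: 1414     …   i=78: 4203
  i=79: 2026
Match at i=79, j=32: e = 79·84 + 32 = 6668.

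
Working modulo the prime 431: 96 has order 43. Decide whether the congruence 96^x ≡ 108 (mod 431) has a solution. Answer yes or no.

yes

108 ∈ ⟨96⟩ iff 108^43 ≡ 1 (mod 431), since |⟨96⟩| = 43.
108^43 mod 431 = 1.
Since 1 = 1, 108 lies in the subgroup.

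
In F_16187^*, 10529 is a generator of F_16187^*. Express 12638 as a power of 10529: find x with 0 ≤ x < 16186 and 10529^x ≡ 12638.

Baby-step giant-step with m = ceil(sqrt(16186)) = 128.
Baby table (10529^j mod 16187 for j=0..127):
  0:1  1:10529  2:11265  3:7036  4:10332  5:8988  6:5450  7:135
  8:13146  9:15384  10:11014  11:2738  12:15542  13:7335  14:2038  15:10327
  16:4904  17:13873  18:13516  19:10047  20:2818  21:16138  22:2063  23:14560
  24:11350  25:11716  26:12824  27:8129  28:9572  29:3326  30:6973  31:10672
  32:11521  33:15418  34:12886  35:13447  36:11961  37:2509  38:77  39:1383
  40:9494  41:7601  42:2401  43:12222  44:14975  45:10395  46:8648  47:2917
  48:6354  49:395  50:15083  51:14437  52:11243  53:2016  54:5307  55:16066
  56:4764  57:12830  58:6555  59:12414  60:13168  61:4217  62:16039  63:11847
  64:41  65:10827  66:8629  67:13297  68:2750  69:12394  70:13019  71:5535
  72:4815  73:15638  74:14525  75:15136  76:5929  77:9369  78:2623  79:2545
  80:6820  81:2248  82:3798  83:7252  84:2229  85:14178  86:3648  87:14228
  88:12114  89:10933  90:7800  91:9549  92:3964  93:6870  94:10714  95:503
  96:2938  97:845  98:10342  99:969  100:4791  101:5747  102:3157  103:8142
  104:766  105:4088  106:1319  107:15492  108:15056  109:5333  110:14641  111:6288
  112:1522  113:8  114:3297  115:9185  116:7727  117:1721  118:7156  119:11226
  120:1080  121:8046  122:9763  123:7177  124:5717  125:11027  126:10119  127:117
Giant step factor: 10529^(-128) ≡ 11796 (mod 16187).
Scan 12638·11796^i mod 16187 for i = 0, 1, …:
  i=0: 12638   i=1: 11765   i=2: 8789   i=3: 13496
  i=4: 15858   i=5: 3996   i=6: 272   i=7: 3486
  i=8: 5876   i=9: 562     …   i=50: 11204
  i=51: 11716
Match at i=51, j=25: x = 51·128 + 25 = 6553.

6553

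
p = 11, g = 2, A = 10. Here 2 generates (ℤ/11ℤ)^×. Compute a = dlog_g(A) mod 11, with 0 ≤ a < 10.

5

Successive powers of 2 modulo 11:
  2^0=1  2^1=2  2^2=4  2^3=8  2^4=5  2^5=10
So 2^5 ≡ 10 (mod 11), giving a = 5.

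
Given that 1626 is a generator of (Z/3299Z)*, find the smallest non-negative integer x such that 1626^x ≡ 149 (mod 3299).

2221

Baby-step giant-step with m = ceil(sqrt(3298)) = 58.
Baby table (1626^j mod 3299 for j=0..57):
  0:1  1:1626  2:1377  3:2280  4:2503  5:2211  6:2475  7:2869
  8:208  9:1710  10:2702  11:2483  12:2681  13:1327  14:156  15:2932
  16:377  17:2687  18:1186  19:1820  20:117  21:2199  22:2757  23:2840
  24:2539  25:1365  26:2562  27:2474  28:1243  29:2130  30:2729  31:199
  32:272  33:206  34:1757  35:3247  36:1222  37:974  38:204  39:1804
  40:493  41:3260  42:2566  43:2380  44:153  45:1353  46:2844  47:2445
  48:275  49:1785  50:2589  51:190  52:2133  53:1009  54:1031  55:514
  56:1117  57:1792
Giant step factor: 1626^(-58) ≡ 2984 (mod 3299).
Scan 149·2984^i mod 3299 for i = 0, 1, …:
  i=0: 149   i=1: 2550   i=2: 1706   i=3: 347
  i=4: 2861   i=5: 2711   i=6: 476   i=7: 1814
  i=8: 2616   i=9: 710     …   i=37: 756
  i=38: 2687
Match at i=38, j=17: x = 38·58 + 17 = 2221.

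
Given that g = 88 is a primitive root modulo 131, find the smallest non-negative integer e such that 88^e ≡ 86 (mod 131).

Baby-step giant-step with m = ceil(sqrt(130)) = 12.
Baby table (88^j mod 131 for j=0..11):
  0:1  1:88  2:15  3:10  4:94  5:19  6:100  7:23
  8:59  9:83  10:99  11:66
Giant step factor: 88^(-12) ≡ 3 (mod 131).
Scan 86·3^i mod 131 for i = 0, 1, …:
  i=0: 86   i=1: 127   i=2: 119   i=3: 95
  i=4: 23
Match at i=4, j=7: e = 4·12 + 7 = 55.

55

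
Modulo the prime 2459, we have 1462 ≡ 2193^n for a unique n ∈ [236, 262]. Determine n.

244

Compute 2193^236 mod 2459 = 359, then multiply by 2193 repeatedly:
  2193^236=359  2193^237=407  2193^238=2393  2193^239=343  2193^240=2204
  2193^241=1437  2193^242=1362  2193^243=1640  2193^244=1462
Found 1462 at exponent 244.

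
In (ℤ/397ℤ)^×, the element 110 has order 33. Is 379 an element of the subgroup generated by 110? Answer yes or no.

no

379 ∈ ⟨110⟩ iff 379^33 ≡ 1 (mod 397), since |⟨110⟩| = 33.
379^33 mod 397 = 177.
Since 177 ≠ 1, 379 does not lie in the subgroup.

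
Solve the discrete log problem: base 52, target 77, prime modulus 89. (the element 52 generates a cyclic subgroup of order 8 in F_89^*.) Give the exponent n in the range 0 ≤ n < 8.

Successive powers of 52 modulo 89:
  52^0=1  52^1=52  52^2=34  52^3=77
So 52^3 ≡ 77 (mod 89), giving n = 3.

3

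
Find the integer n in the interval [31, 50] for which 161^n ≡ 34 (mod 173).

50

Compute 161^31 mod 173 = 168, then multiply by 161 repeatedly:
  161^31=168  161^32=60  161^33=145  161^34=163  161^35=120
  161^36=117  161^37=153  161^38=67  161^39=61  161^40=133
  161^41=134  161^42=122  161^43=93  161^44=95  161^45=71
  161^46=13  161^47=17  161^48=142  161^49=26  161^50=34
Found 34 at exponent 50.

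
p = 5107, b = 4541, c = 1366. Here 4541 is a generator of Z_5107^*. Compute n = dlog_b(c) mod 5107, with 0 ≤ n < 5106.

127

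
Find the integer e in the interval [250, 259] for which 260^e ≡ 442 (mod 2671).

253

Compute 260^250 mod 2671 = 2209, then multiply by 260 repeatedly:
  260^250=2209  260^251=75  260^252=803  260^253=442
Found 442 at exponent 253.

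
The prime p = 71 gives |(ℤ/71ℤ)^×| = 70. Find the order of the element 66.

The order of 66 must divide p − 1 = 70 = 2 · 5 · 7.
Divisors: 1, 2, 5, 7, 10, 14, 35, 70.
Check each in increasing order: 66^1 ≡ 66;  66^2 ≡ 25;  66^5 ≡ 70;  66^7 ≡ 46;  66^10 ≡ 1.
Smallest exponent giving 1 is 10.

10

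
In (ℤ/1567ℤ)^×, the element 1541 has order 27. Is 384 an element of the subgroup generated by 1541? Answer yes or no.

no

384 ∈ ⟨1541⟩ iff 384^27 ≡ 1 (mod 1567), since |⟨1541⟩| = 27.
384^27 mod 1567 = 207.
Since 207 ≠ 1, 384 does not lie in the subgroup.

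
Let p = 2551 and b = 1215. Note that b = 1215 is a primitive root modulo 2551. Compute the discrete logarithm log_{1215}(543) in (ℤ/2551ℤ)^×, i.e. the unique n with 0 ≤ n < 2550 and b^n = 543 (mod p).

Baby-step giant-step with m = ceil(sqrt(2550)) = 51.
Baby table (1215^j mod 2551 for j=0..50):
  0:1  1:1215  2:1747  3:173  4:1013  5:1213  6:1868  7:1781
  8:667  9:1738  10:1993  11:596  12:2207  13:404  14:1068  15:1712
  16:1015  17:1092  18:260  19:2127  20:142  21:1613  22:627  23:1607
  24:990  25:1329  26:2503  27:353  28:327  29:1900  30:2396  31:449
  32:2172  33:1246  34:1147  35:759  36:1274  37:2004  38:1206  39:1016
  40:2307  41:2007  42:2300  43:1155  44:275  45:2495  46:837  47:1657
  48:516  49:1945  50:949
Giant step factor: 1215^(-51) ≡ 150 (mod 2551).
Scan 543·150^i mod 2551 for i = 0, 1, …:
  i=0: 543   i=1: 2369   i=2: 761   i=3: 1906
  i=4: 188   i=5: 139   i=6: 442   i=7: 2525
  i=8: 1202   i=9: 1730     …   i=19: 1301
  i=20: 1274
Match at i=20, j=36: n = 20·51 + 36 = 1056.

1056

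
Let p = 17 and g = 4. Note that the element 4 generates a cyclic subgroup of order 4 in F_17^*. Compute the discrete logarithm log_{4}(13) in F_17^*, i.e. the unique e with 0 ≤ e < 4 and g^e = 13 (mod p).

Successive powers of 4 modulo 17:
  4^0=1  4^1=4  4^2=16  4^3=13
So 4^3 ≡ 13 (mod 17), giving e = 3.

3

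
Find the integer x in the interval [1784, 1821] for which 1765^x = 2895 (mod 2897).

1818

Compute 1765^1784 mod 2897 = 2427, then multiply by 1765 repeatedly:
  1765^1784=2427  1765^1785=1889  1765^1786=2535  1765^1787=1307  1765^1788=843
  1765^1789=1734  1765^1790=1278  1765^1791=1804  1765^1792=257  1765^1793=1673
  1765^1794=802  1765^1795=1794  1765^1796=2886  1765^1797=864  1765^1798=1138
  1765^1799=949  1765^1800=519  1765^1801=583  1765^1802=560  1765^1803=523
  1765^1804=1849  1765^1805=1463  1765^1806=968  1765^1807=2187  1765^1808=1251
  1765^1809=501  1765^1810=680  1765^1811=842  1765^1812=2866  1765^1813=328
  1765^1814=2417  1765^1815=1621  1765^1816=1726  1765^1817=1643  1765^1818=2895
Found 2895 at exponent 1818.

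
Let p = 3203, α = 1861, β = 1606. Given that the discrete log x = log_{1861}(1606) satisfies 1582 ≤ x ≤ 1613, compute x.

1585

Compute 1861^1582 mod 3203 = 348, then multiply by 1861 repeatedly:
  1861^1582=348  1861^1583=622  1861^1584=1259  1861^1585=1606
Found 1606 at exponent 1585.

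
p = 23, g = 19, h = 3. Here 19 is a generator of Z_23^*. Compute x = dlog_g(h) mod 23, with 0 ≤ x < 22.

Successive powers of 19 modulo 23:
  19^0=1  19^1=19  19^2=16  19^3=5  19^4=3
So 19^4 ≡ 3 (mod 23), giving x = 4.

4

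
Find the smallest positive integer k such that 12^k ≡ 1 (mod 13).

2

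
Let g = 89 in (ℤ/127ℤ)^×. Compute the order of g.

42

The order of 89 must divide p − 1 = 126 = 2 · 3^2 · 7.
Divisors: 1, 2, 3, 6, 7, 9, 14, 18, 21, 42, 63, 126.
Check each in increasing order: 89^1 ≡ 89;  89^2 ≡ 47;  89^3 ≡ 119;  89^6 ≡ 64;  89^7 ≡ 108;  89^9 ≡ 123;  89^14 ≡ 107;  89^18 ≡ 16;  89^21 ≡ 126;  89^42 ≡ 1.
Smallest exponent giving 1 is 42.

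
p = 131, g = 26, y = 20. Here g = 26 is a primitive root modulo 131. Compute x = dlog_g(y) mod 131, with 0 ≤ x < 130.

112

Baby-step giant-step with m = ceil(sqrt(130)) = 12.
Baby table (26^j mod 131 for j=0..11):
  0:1  1:26  2:21  3:22  4:48  5:69  6:91  7:8
  8:77  9:37  10:45  11:122
Giant step factor: 26^(-12) ≡ 117 (mod 131).
Scan 20·117^i mod 131 for i = 0, 1, …:
  i=0: 20   i=1: 113   i=2: 121   i=3: 9
  i=4: 5   i=5: 61   i=6: 63   i=7: 35
  i=8: 34   i=9: 48
Match at i=9, j=4: x = 9·12 + 4 = 112.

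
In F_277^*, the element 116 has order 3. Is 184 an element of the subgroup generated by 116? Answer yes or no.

no

⟨116⟩ has order 3; its elements mod 277 are {1, 116, 160}.
184 is not in this set.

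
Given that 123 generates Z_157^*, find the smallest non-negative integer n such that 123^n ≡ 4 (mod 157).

30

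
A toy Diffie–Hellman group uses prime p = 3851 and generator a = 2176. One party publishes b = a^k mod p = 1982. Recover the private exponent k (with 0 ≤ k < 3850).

Baby-step giant-step with m = ceil(sqrt(3850)) = 63.
Baby table (2176^j mod 3851 for j=0..62):
  0:1  1:2176  2:2097  3:3488  4:3418  5:1287  6:835  7:3139
  8:2641  9:1124  10:439  11:216  12:194  13:2385  14:2463  15:2747
  16:720  17:3214  18:248  19:508  20:171  21:2400  22:444  23:3394
  24:2977  25:570  26:298  27:1480  28:1044  29:3505  30:1900  31:2277
  32:2366  33:3480  34:1414  35:3766  36:3739  37:2752  38:47  39:2146
  40:2284  41:2194  42:2755  43:2724  44:735  45:1195  46:895  47:2765
  48:1378  49:2450  50:1416  51:416  52:231  53:2026  54:3032  55:869
  56:103  57:770  58:335  59:1121  60:1613  61:1627  62:1283
Giant step factor: 2176^(-63) ≡ 2698 (mod 3851).
Scan 1982·2698^i mod 3851 for i = 0, 1, …:
  i=0: 1982   i=1: 2248   i=2: 3630   i=3: 647
  i=4: 1103   i=5: 2922   i=6: 559   i=7: 2441
  i=8: 608   i=9: 3709     …   i=26: 1818
  i=27: 2641
Match at i=27, j=8: k = 27·63 + 8 = 1709.

1709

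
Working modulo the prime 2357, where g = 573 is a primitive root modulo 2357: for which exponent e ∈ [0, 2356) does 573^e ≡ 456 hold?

1240

Baby-step giant-step with m = ceil(sqrt(2356)) = 49.
Baby table (573^j mod 2357 for j=0..48):
  0:1  1:573  2:706  3:1491  4:1109  5:1424  6:430  7:1262
  8:1884  9:26  10:756  11:1857  12:1054  13:550  14:1669  15:1752
  16:2171  17:1844  18:676  19:800  20:1142  21:1477  22:158  23:968
  24:769  25:2235  26:804  27:1077  28:1944  29:1408  30:690  31:1751
  32:1598  33:1138  34:1542  35:2048  36:2075  37:1047  38:1253  39:1441
  40:743  41:1479  42:1304  43:23  44:1394  45:2096  46:1295  47:1937
  48:2111
Giant step factor: 573^(-49) ≡ 2056 (mod 2357).
Scan 456·2056^i mod 2357 for i = 0, 1, …:
  i=0: 456   i=1: 1807   i=2: 560   i=3: 1144
  i=4: 2135   i=5: 826   i=6: 1216   i=7: 1676
  i=8: 2279   i=9: 2265     …   i=24: 973
  i=25: 1752
Match at i=25, j=15: e = 25·49 + 15 = 1240.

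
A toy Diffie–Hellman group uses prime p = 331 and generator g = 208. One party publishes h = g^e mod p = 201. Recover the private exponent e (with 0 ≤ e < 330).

53

Baby-step giant-step with m = ceil(sqrt(330)) = 19.
Baby table (208^j mod 331 for j=0..18):
  0:1  1:208  2:234  3:15  4:141  5:200  6:225  7:129
  8:21  9:65  10:280  11:315  12:313  13:228  14:91  15:61
  16:110  17:41  18:253
Giant step factor: 208^(-19) ≡ 66 (mod 331).
Scan 201·66^i mod 331 for i = 0, 1, …:
  i=0: 201   i=1: 26   i=2: 61
Match at i=2, j=15: e = 2·19 + 15 = 53.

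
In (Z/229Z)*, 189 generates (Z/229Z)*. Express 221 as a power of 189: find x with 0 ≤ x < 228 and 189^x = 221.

159

Baby-step giant-step with m = ceil(sqrt(228)) = 16.
Baby table (189^j mod 229 for j=0..15):
  0:1  1:189  2:226  3:120  4:9  5:98  6:202  7:164
  8:81  9:195  10:215  11:102  12:42  13:152  14:103  15:2
Giant step factor: 189^(-16) ≡ 83 (mod 229).
Scan 221·83^i mod 229 for i = 0, 1, …:
  i=0: 221   i=1: 23   i=2: 77   i=3: 208
  i=4: 89   i=5: 59   i=6: 88   i=7: 205
  i=8: 69   i=9: 2
Match at i=9, j=15: x = 9·16 + 15 = 159.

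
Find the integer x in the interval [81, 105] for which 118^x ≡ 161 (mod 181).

104

Compute 118^81 mod 181 = 107, then multiply by 118 repeatedly:
  118^81=107  118^82=137  118^83=57  118^84=29  118^85=164
  118^86=166  118^87=40  118^88=14  118^89=23  118^90=180
  118^91=63  118^92=13  118^93=86  118^94=12  118^95=149
  118^96=25  118^97=54  118^98=37  118^99=22  118^100=62
  118^101=76  118^102=99  118^103=98  118^104=161
Found 161 at exponent 104.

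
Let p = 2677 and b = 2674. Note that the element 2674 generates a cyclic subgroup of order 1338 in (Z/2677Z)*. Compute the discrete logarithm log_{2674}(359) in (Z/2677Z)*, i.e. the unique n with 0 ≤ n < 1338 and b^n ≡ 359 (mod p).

Baby-step giant-step with m = ceil(sqrt(1338)) = 37.
Baby table (2674^j mod 2677 for j=0..36):
  0:1  1:2674  2:9  3:2650  4:81  5:2434  6:729  7:490
  8:1207  9:1733  10:155  11:2212  12:1395  13:1169  14:1847  15:2490
  16:561  17:994  18:2372  19:915  20:2609  21:204  22:2065  23:1836
  24:2523  25:462  26:1291  27:1481  28:911  29:2621  30:168  31:2173
  32:1512  33:818  34:223  35:2008  36:2007
Giant step factor: 2674^(-37) ≡ 2380 (mod 2677).
Scan 359·2380^i mod 2677 for i = 0, 1, …:
  i=0: 359   i=1: 457   i=2: 798   i=3: 1247
  i=4: 1744   i=5: 1370   i=6: 14   i=7: 1196
  i=8: 829   i=9: 71     …   i=24: 378
  i=25: 168
Match at i=25, j=30: n = 25·37 + 30 = 955.

955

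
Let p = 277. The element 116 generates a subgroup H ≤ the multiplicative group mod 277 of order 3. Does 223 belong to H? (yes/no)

⟨116⟩ has order 3; its elements mod 277 are {1, 116, 160}.
223 is not in this set.

no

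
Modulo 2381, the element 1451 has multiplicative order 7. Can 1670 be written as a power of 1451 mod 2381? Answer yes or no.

1670 ∈ ⟨1451⟩ iff 1670^7 ≡ 1 (mod 2381), since |⟨1451⟩| = 7.
1670^7 mod 2381 = 1535.
Since 1535 ≠ 1, 1670 does not lie in the subgroup.

no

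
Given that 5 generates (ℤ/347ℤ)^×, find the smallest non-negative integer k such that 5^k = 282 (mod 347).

Baby-step giant-step with m = ceil(sqrt(346)) = 19.
Baby table (5^j mod 347 for j=0..18):
  0:1  1:5  2:25  3:125  4:278  5:2  6:10  7:50
  8:250  9:209  10:4  11:20  12:100  13:153  14:71  15:8
  16:40  17:200  18:306
Giant step factor: 5^(-19) ≡ 22 (mod 347).
Scan 282·22^i mod 347 for i = 0, 1, …:
  i=0: 282   i=1: 305   i=2: 117   i=3: 145
  i=4: 67   i=5: 86   i=6: 157   i=7: 331
  i=8: 342   i=9: 237     …   i=16: 53
  i=17: 125
Match at i=17, j=3: k = 17·19 + 3 = 326.

326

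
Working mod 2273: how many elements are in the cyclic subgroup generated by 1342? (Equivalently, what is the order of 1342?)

2272

The order of 1342 must divide p − 1 = 2272 = 2^5 · 71.
Divisors: 1, 2, 4, 8, 16, 32, 71, 142, 284, 568, 1136, 2272.
Check each in increasing order: 1342^1 ≡ 1342;  1342^2 ≡ 748;  1342^4 ≡ 346;  1342^8 ≡ 1520;  1342^16 ≡ 1032;  1342^32 ≡ 1260;  1342^71 ≡ 1493;  1342^142 ≡ 1509;  1342^284 ≡ 1808;  1342^568 ≡ 290;  1342^1136 ≡ 2272;  1342^2272 ≡ 1.
Smallest exponent giving 1 is 2272.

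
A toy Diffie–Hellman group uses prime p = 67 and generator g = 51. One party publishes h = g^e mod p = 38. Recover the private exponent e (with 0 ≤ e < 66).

11

Baby-step giant-step with m = ceil(sqrt(66)) = 9.
Baby table (51^j mod 67 for j=0..8):
  0:1  1:51  2:55  3:58  4:10  5:41  6:14  7:44
  8:33
Giant step factor: 51^(-9) ≡ 42 (mod 67).
Scan 38·42^i mod 67 for i = 0, 1, …:
  i=0: 38   i=1: 55
Match at i=1, j=2: e = 1·9 + 2 = 11.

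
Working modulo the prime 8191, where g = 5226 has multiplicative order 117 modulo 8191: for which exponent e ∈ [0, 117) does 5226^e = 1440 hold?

6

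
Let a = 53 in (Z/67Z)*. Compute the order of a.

22

The order of 53 must divide p − 1 = 66 = 2 · 3 · 11.
Divisors: 1, 2, 3, 6, 11, 22, 33, 66.
Check each in increasing order: 53^1 ≡ 53;  53^2 ≡ 62;  53^3 ≡ 3;  53^6 ≡ 9;  53^11 ≡ 66;  53^22 ≡ 1.
Smallest exponent giving 1 is 22.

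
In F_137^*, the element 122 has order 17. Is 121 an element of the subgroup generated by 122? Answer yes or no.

no

⟨122⟩ has order 17; its elements mod 137 are {1, 16, 34, 38, 50, 56, 59, 60, 72, 73, 74, 88, 115, 119, 122, 123, 133}.
121 is not in this set.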